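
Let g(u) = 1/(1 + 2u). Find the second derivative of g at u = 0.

8

The coefficient of u^2 in the expansion is 4, so g′′(0) = 2! * (4) = 8.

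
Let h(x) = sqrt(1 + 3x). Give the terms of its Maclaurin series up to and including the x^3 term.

27*x^3/16 - 9*x^2/8 + 3*x/2 + 1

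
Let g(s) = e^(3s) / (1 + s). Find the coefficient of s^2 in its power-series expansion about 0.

5/2

Expand each factor separately, then convolve coefficients.
g(0) = 1
g′(0) = 2
g′′(0) = 5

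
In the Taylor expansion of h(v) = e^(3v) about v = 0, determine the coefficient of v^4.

27/8

[v^0] = 1;  [v^1] = 3;  [v^2] = 9/2;  [v^3] = 9/2;  [v^4] = 27/8.
So c_4 = h^(4)(0)/4! = 27/8.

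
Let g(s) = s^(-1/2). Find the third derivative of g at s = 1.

-15/8

From the series, [(s - 1)^3] g = -5/16; multiply by 3! = 6 to get -15/8.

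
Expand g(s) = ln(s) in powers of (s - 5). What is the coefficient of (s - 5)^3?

Use the known series and substitute for the argument.

1/375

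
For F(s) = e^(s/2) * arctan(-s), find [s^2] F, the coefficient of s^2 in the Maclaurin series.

Take the Cauchy product of the two expansions.
[s^0] = 0;  [s^1] = -1;  [s^2] = -1/2.
So c_2 = F′′(0)/2! = -1/2.

-1/2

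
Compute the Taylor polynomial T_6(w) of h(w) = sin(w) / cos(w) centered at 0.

2*w^5/15 + w^3/3 + w

Write the quotient as an unknown series and match coefficients against numerator = denominator · series.
h(0) = 0
h′(0) = 1
h′′(0) = 0
h′′′(0) = 2
h^(4)(0) = 0
h^(5)(0) = 16
h^(6)(0) = 0
Dividing each by k! gives the coefficients c_0, ..., c_6.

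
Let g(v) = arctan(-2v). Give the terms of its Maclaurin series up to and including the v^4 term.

g(0) = 0
g′(0) = -2
g′′(0) = 0
g′′′(0) = 16
g^(4)(0) = 0
Then c_k = g^(k)(0)/k! gives each Taylor coefficient.

8*v^3/3 - 2*v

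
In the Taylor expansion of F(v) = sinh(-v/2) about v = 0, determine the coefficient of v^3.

-1/48

[v^0] = 0;  [v^1] = -1/2;  [v^2] = 0;  [v^3] = -1/48.
So c_3 = F′′′(0)/3! = -1/48.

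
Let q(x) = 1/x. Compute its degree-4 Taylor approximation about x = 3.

(x - 3)^4/243 - (x - 3)^3/81 + (x - 3)^2/27 - (x - 3)/9 + 1/3

Apply the Taylor formula c_k = f^(k)(a)/k!.
[(x - 3)^0] = 1/3;  [(x - 3)^1] = -1/9;  [(x - 3)^2] = 1/27;  [(x - 3)^3] = -1/81;  [(x - 3)^4] = 1/243.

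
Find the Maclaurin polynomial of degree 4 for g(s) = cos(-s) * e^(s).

-s^4/6 - s^3/3 + s + 1

Write out both Maclaurin series and multiply, keeping only the needed powers.
[s^0] = 1;  [s^1] = 1;  [s^2] = 0;  [s^3] = -1/3;  [s^4] = -1/6.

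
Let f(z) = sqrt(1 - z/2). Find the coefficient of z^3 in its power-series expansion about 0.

Compute the successive derivatives at the expansion point and divide by k!.
f(0) = 1
f′(0) = -1/4
f′′(0) = -1/16
f′′′(0) = -3/64

-1/128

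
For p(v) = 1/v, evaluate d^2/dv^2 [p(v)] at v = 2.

The coefficient of (v - 2)^2 in the expansion is 1/8, so p′′(2) = 2! * (1/8) = 1/4.

1/4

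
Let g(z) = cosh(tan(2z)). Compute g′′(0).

Let u equal the inner series; expand the outer function in u and truncate.
The coefficient of z^2 in the expansion is 2, so g′′(0) = 2! * (2) = 4.

4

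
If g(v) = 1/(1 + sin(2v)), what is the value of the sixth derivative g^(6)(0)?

17408

Plug the Maclaurin series of the inner function into that of the outer and collect terms.
The coefficient of v^6 in the expansion is 1088/45, so g^(6)(0) = 6! * (1088/45) = 17408.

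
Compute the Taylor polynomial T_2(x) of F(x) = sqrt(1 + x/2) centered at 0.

-x^2/32 + x/4 + 1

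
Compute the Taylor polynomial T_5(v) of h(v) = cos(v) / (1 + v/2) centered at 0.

Expand each factor separately, then convolve coefficients.
h(0) = 1
h′(0) = -1/2
h′′(0) = -1/2
h′′′(0) = 3/4
h^(4)(0) = -1/2
h^(5)(0) = 5/4

v^5/96 - v^4/48 + v^3/8 - v^2/4 - v/2 + 1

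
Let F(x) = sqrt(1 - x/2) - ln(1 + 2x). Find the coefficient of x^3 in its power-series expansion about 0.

Add the two expansions coefficient-wise.
F(0) = 1
F′(0) = -9/4
F′′(0) = 63/16
F′′′(0) = -1027/64

-1027/384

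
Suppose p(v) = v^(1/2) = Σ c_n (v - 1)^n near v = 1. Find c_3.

c_3 = p′′′(1)/3! = 1/16.

1/16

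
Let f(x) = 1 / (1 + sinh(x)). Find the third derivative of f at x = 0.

Use the geometric series for the reciprocal, then substitute.
The coefficient of x^3 in the expansion is -7/6, so f′′′(0) = 3! * (-7/6) = -7.

-7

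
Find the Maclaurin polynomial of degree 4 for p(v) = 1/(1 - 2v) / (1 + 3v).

Write out both Maclaurin series and multiply, keeping only the needed powers.
p(0) = 1
p′(0) = -1
p′′(0) = 14
p′′′(0) = -78
p^(4)(0) = 1320
Dividing each by k! gives the coefficients c_0, ..., c_4.

55*v^4 - 13*v^3 + 7*v^2 - v + 1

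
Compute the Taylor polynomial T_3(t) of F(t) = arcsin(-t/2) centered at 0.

F(0) = 0
F′(0) = -1/2
F′′(0) = 0
F′′′(0) = -1/8
Dividing each by k! gives the coefficients c_0, ..., c_3.

-t^3/48 - t/2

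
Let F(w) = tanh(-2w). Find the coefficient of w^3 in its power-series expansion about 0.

8/3

Use the known series and substitute for the argument.
F(0) = 0
F′(0) = -2
F′′(0) = 0
F′′′(0) = 16
Then c_k = F^(k)(0)/k! gives each Taylor coefficient.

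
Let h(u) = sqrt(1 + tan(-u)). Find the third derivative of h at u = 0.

Compose series: expand the inner function first, then feed it into the outer expansion.
The coefficient of u^3 in the expansion is -11/48, so h′′′(0) = 3! * (-11/48) = -11/8.

-11/8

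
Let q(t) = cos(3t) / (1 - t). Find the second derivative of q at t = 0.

Multiply the two series term by term and collect like powers.
The coefficient of t^2 in the expansion is -7/2, so q′′(0) = 2! * (-7/2) = -7.

-7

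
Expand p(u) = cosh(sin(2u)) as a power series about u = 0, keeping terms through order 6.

Let u equal the inner series; expand the outer function in u and truncate.
p(0) = 1
p′(0) = 0
p′′(0) = 4
p′′′(0) = 0
p^(4)(0) = -48
p^(5)(0) = 0
p^(6)(0) = -192

-4*u^6/15 - 2*u^4 + 2*u^2 + 1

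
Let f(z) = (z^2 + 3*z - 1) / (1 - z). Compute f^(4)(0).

72

Distribute the polynomial across the series and collect like powers.
From the series, [z^4] f = 3; multiply by 4! = 24 to get 72.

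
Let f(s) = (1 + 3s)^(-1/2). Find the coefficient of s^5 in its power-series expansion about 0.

-15309/256

[s^0] = 1;  [s^1] = -3/2;  [s^2] = 27/8;  [s^3] = -135/16;  [s^4] = 2835/128;  [s^5] = -15309/256.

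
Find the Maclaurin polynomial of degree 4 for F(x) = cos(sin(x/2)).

5*x^4/384 - x^2/8 + 1

Substitute the inner expansion into the outer series and collect powers.
F(0) = 1
F′(0) = 0
F′′(0) = -1/4
F′′′(0) = 0
F^(4)(0) = 5/16
The Taylor polynomial is Σ F^(k)(0)/k! · x^k.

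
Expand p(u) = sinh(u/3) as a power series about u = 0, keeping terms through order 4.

u^3/162 + u/3

p(0) = 0
p′(0) = 1/3
p′′(0) = 0
p′′′(0) = 1/27
p^(4)(0) = 0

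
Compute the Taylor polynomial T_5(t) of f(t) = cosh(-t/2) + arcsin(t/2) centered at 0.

3*t^5/1280 + t^4/384 + t^3/48 + t^2/8 + t/2 + 1

Add the two expansions coefficient-wise.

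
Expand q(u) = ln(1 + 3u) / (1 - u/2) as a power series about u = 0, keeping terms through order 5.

Take the Cauchy product of the two expansions.

807*u^5/20 - 33*u^4/2 + 15*u^3/2 - 3*u^2 + 3*u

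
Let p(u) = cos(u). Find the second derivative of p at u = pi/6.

The coefficient of (u - pi/6)^2 in the expansion is -sqrt(3)/4, so p′′(pi/6) = 2! * (-sqrt(3)/4) = -sqrt(3)/2.

-sqrt(3)/2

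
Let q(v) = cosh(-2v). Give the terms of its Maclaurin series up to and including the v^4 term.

Differentiate repeatedly and evaluate at the center.

2*v^4/3 + 2*v^2 + 1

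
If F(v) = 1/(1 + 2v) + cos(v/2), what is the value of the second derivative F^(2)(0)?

31/4

Add the two expansions coefficient-wise.
The coefficient of v^2 in the expansion is 31/8, so F′′(0) = 2! * (31/8) = 31/4.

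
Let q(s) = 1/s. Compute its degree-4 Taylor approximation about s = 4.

(s - 4)^4/1024 - (s - 4)^3/256 + (s - 4)^2/64 - (s - 4)/16 + 1/4

Differentiate repeatedly and evaluate at the center.
[(s - 4)^0] = 1/4;  [(s - 4)^1] = -1/16;  [(s - 4)^2] = 1/64;  [(s - 4)^3] = -1/256;  [(s - 4)^4] = 1/1024.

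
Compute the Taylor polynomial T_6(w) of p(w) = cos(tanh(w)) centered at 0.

-59*w^6/240 + 3*w^4/8 - w^2/2 + 1

Compose series: expand the inner function first, then feed it into the outer expansion.
p(0) = 1
p′(0) = 0
p′′(0) = -1
p′′′(0) = 0
p^(4)(0) = 9
p^(5)(0) = 0
p^(6)(0) = -177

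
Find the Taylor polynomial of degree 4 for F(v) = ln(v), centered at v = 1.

-(v - 1)^4/4 + (v - 1)^3/3 - (v - 1)^2/2 + (v - 1)

Differentiate repeatedly and evaluate at the center.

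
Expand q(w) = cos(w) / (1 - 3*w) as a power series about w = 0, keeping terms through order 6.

Multiply the numerator's expansion by the denominator's geometric series.
q(0) = 1
q′(0) = 3
q′′(0) = 17
q′′′(0) = 153
q^(4)(0) = 1837
q^(5)(0) = 27555
q^(6)(0) = 495989

495989*w^6/720 + 1837*w^5/8 + 1837*w^4/24 + 51*w^3/2 + 17*w^2/2 + 3*w + 1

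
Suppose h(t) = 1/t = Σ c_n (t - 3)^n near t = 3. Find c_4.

[(t - 3)^0] = 1/3;  [(t - 3)^1] = -1/9;  [(t - 3)^2] = 1/27;  [(t - 3)^3] = -1/81;  [(t - 3)^4] = 1/243.

1/243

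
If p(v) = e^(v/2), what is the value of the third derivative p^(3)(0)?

1/8

The coefficient of v^3 in the expansion is 1/48, so p′′′(0) = 3! * (1/48) = 1/8.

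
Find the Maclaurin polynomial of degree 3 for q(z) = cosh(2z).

2*z^2 + 1

q(0) = 1
q′(0) = 0
q′′(0) = 4
q′′′(0) = 0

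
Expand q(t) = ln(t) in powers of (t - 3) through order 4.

Differentiate repeatedly and evaluate at the center.
q(3) = ln(3)
q′(3) = 1/3
q′′(3) = -1/9
q′′′(3) = 2/27
q^(4)(3) = -2/27

-(t - 3)^4/324 + (t - 3)^3/81 - (t - 3)^2/18 + (t - 3)/3 + ln(3)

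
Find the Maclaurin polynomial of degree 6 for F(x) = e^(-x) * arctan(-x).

11*x^6/72 - 3*x^5/40 - x^4/6 - x^3/6 + x^2 - x

Write out both Maclaurin series and multiply, keeping only the needed powers.
[x^0] = 0;  [x^1] = -1;  [x^2] = 1;  [x^3] = -1/6;  [x^4] = -1/6;  [x^5] = -3/40;  [x^6] = 11/72.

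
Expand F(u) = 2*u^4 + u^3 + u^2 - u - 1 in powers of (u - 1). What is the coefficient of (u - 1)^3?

Compute the successive derivatives at the expansion point and divide by k!.
F(1) = 2
F′(1) = 12
F′′(1) = 32
F′′′(1) = 54

9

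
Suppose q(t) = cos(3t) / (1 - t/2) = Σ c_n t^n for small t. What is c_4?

Write out both Maclaurin series and multiply, keeping only the needed powers.
q(0) = 1
q′(0) = 1/2
q′′(0) = -17/2
q′′′(0) = -51/4
q^(4)(0) = 111/2
So c_4 = q^(4)(0)/4! = 37/16.

37/16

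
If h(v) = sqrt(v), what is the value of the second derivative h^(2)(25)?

-1/500

Use the known series and substitute for the argument.
The coefficient of (v - 25)^2 in the expansion is -1/1000, so h′′(25) = 2! * (-1/1000) = -1/500.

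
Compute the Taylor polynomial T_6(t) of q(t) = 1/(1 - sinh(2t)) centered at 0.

Plug the Maclaurin series of the inner function into that of the outer and collect terms.
q(0) = 1
q′(0) = 2
q′′(0) = 8
q′′′(0) = 56
q^(4)(0) = 512
q^(5)(0) = 5792
q^(6)(0) = 78848
The Taylor polynomial is Σ q^(k)(0)/k! · t^k.

4928*t^6/45 + 724*t^5/15 + 64*t^4/3 + 28*t^3/3 + 4*t^2 + 2*t + 1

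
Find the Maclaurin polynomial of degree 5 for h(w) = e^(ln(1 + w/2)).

w/2 + 1

Compose series: expand the inner function first, then feed it into the outer expansion.
h(0) = 1
h′(0) = 1/2
h′′(0) = 0
h′′′(0) = 0
h^(4)(0) = 0
h^(5)(0) = 0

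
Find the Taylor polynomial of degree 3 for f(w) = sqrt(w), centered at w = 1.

[(w - 1)^0] = 1;  [(w - 1)^1] = 1/2;  [(w - 1)^2] = -1/8;  [(w - 1)^3] = 1/16.

(w - 1)^3/16 - (w - 1)^2/8 + (w - 1)/2 + 1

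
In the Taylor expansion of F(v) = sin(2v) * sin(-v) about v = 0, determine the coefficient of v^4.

5/3

Write out both Maclaurin series and multiply, keeping only the needed powers.
F(0) = 0
F′(0) = 0
F′′(0) = -4
F′′′(0) = 0
F^(4)(0) = 40
Then c_k = F^(k)(0)/k! gives each Taylor coefficient.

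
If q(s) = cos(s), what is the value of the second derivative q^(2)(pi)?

1

From the series, [(s - pi)^2] q = 1/2; multiply by 2! = 2 to get 1.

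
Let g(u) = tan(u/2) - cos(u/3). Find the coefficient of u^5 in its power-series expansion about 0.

Expand each term separately and add.
So c_5 = g^(5)(0)/5! = 1/240.

1/240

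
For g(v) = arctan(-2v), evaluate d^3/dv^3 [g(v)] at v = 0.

The coefficient of v^3 in the expansion is 8/3, so g′′′(0) = 3! * (8/3) = 16.

16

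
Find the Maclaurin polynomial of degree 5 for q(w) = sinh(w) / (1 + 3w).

Take the Cauchy product of the two expansions.
q(0) = 0
q′(0) = 1
q′′(0) = -6
q′′′(0) = 55
q^(4)(0) = -660
q^(5)(0) = 9901
Dividing each by k! gives the coefficients c_0, ..., c_5.

9901*w^5/120 - 55*w^4/2 + 55*w^3/6 - 3*w^2 + w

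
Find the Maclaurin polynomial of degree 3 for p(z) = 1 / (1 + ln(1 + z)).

Expand as Σ (-1)^k u^k with u equal to the inner function's series.
p(0) = 1
p′(0) = -1
p′′(0) = 3
p′′′(0) = -14

-7*z^3/3 + 3*z^2/2 - z + 1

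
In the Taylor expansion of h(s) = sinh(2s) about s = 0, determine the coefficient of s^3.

Differentiate repeatedly and evaluate at the center.
h(0) = 0
h′(0) = 2
h′′(0) = 0
h′′′(0) = 8

4/3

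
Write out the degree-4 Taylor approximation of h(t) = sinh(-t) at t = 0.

-t^3/6 - t

Differentiate repeatedly and evaluate at the center.
h(0) = 0
h′(0) = -1
h′′(0) = 0
h′′′(0) = -1
h^(4)(0) = 0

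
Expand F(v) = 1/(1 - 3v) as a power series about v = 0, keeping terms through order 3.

27*v^3 + 9*v^2 + 3*v + 1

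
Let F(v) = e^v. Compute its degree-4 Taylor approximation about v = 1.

e*(v - 1)^4/24 + e*(v - 1)^3/6 + e*(v - 1)^2/2 + e*(v - 1) + e

Differentiate repeatedly and evaluate at the center.
F(1) = e
F′(1) = e
F′′(1) = e
F′′′(1) = e
F^(4)(1) = e
Then c_k = F^(k)(1)/k! gives each Taylor coefficient.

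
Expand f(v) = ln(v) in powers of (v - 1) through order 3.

f(1) = 0
f′(1) = 1
f′′(1) = -1
f′′′(1) = 2
Dividing each by k! gives the coefficients c_0, ..., c_3.

(v - 1)^3/3 - (v - 1)^2/2 + (v - 1)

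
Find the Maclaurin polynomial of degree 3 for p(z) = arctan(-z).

[z^0] = 0;  [z^1] = -1;  [z^2] = 0;  [z^3] = 1/3.

z^3/3 - z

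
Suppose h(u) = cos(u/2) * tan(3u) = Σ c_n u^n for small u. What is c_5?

Write out both Maclaurin series and multiply, keeping only the needed powers.
h(0) = 0
h′(0) = 3
h′′(0) = 0
h′′′(0) = 207/4
h^(4)(0) = 0
h^(5)(0) = 60063/16
The Taylor polynomial is Σ h^(k)(0)/k! · u^k.

20021/640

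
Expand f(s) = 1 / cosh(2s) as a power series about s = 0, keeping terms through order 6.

Invert the denominator's series and multiply.
f(0) = 1
f′(0) = 0
f′′(0) = -4
f′′′(0) = 0
f^(4)(0) = 80
f^(5)(0) = 0
f^(6)(0) = -3904
The Taylor polynomial is Σ f^(k)(0)/k! · s^k.

-244*s^6/45 + 10*s^4/3 - 2*s^2 + 1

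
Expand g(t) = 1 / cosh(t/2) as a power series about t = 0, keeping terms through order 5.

5*t^4/384 - t^2/8 + 1

Invert the denominator's series and multiply.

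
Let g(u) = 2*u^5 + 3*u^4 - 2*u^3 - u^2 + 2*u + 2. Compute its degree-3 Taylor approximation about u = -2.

54*(u + 2)^3 - 77*(u + 2)^2 + 46*(u + 2) - 6

Use the known series and substitute for the argument.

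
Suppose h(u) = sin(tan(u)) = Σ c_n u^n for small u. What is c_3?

Let u equal the inner series; expand the outer function in u and truncate.
h(0) = 0
h′(0) = 1
h′′(0) = 0
h′′′(0) = 1

1/6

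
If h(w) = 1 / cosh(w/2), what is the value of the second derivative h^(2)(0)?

Divide the numerator series by the denominator series (power-series long division).
The coefficient of w^2 in the expansion is -1/8, so h′′(0) = 2! * (-1/8) = -1/4.

-1/4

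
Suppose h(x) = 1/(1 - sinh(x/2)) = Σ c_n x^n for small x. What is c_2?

1/4

Substitute the inner expansion into the outer series and collect powers.
[x^0] = 1;  [x^1] = 1/2;  [x^2] = 1/4.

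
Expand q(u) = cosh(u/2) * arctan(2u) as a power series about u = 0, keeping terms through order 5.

Multiply the two series term by term and collect like powers.
[u^0] = 0;  [u^1] = 2;  [u^2] = 0;  [u^3] = -29/12;  [u^4] = 0;  [u^5] = 1943/320.

1943*u^5/320 - 29*u^3/12 + 2*u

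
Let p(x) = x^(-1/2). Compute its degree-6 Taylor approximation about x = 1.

231*(x - 1)^6/1024 - 63*(x - 1)^5/256 + 35*(x - 1)^4/128 - 5*(x - 1)^3/16 + 3*(x - 1)^2/8 - (x - 1)/2 + 1

[(x - 1)^0] = 1;  [(x - 1)^1] = -1/2;  [(x - 1)^2] = 3/8;  [(x - 1)^3] = -5/16;  [(x - 1)^4] = 35/128;  [(x - 1)^5] = -63/256;  [(x - 1)^6] = 231/1024.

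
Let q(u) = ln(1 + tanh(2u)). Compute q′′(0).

Plug the Maclaurin series of the inner function into that of the outer and collect terms.
The coefficient of u^2 in the expansion is -2, so q′′(0) = 2! * (-2) = -4.

-4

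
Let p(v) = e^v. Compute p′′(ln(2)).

2

From the series, [(v - ln(2))^2] p = 1; multiply by 2! = 2 to get 2.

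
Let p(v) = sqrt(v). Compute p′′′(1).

3/8

Apply the Taylor formula c_k = f^(k)(a)/k!.
From the series, [(v - 1)^3] p = 1/16; multiply by 3! = 6 to get 3/8.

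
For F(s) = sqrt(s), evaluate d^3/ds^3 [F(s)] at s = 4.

3/256

Use the known series and substitute for the argument.
The coefficient of (s - 4)^3 in the expansion is 1/512, so F′′′(4) = 3! * (1/512) = 3/256.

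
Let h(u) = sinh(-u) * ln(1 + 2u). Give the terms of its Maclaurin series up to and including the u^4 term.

-3*u^4 + 2*u^3 - 2*u^2

Expand each factor separately, then convolve coefficients.
[u^0] = 0;  [u^1] = 0;  [u^2] = -2;  [u^3] = 2;  [u^4] = -3.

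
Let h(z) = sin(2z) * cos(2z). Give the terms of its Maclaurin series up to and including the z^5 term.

Write out both Maclaurin series and multiply, keeping only the needed powers.
h(0) = 0
h′(0) = 2
h′′(0) = 0
h′′′(0) = -32
h^(4)(0) = 0
h^(5)(0) = 512

64*z^5/15 - 16*z^3/3 + 2*z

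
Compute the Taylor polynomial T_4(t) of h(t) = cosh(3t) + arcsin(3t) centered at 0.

Expand each term separately and add.
[t^0] = 1;  [t^1] = 3;  [t^2] = 9/2;  [t^3] = 9/2;  [t^4] = 27/8.

27*t^4/8 + 9*t^3/2 + 9*t^2/2 + 3*t + 1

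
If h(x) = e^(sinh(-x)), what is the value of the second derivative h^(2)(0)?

1

Plug the Maclaurin series of the inner function into that of the outer and collect terms.
From the series, [x^2] h = 1/2; multiply by 2! = 2 to get 1.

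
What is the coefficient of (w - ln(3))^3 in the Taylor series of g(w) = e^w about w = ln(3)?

1/2

g(ln(3)) = 3
g′(ln(3)) = 3
g′′(ln(3)) = 3
g′′′(ln(3)) = 3
So c_3 = g′′′(ln(3))/3! = 1/2.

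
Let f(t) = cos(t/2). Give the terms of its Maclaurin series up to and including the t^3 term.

1 - t^2/8

Compute the successive derivatives at the expansion point and divide by k!.
f(0) = 1
f′(0) = 0
f′′(0) = -1/4
f′′′(0) = 0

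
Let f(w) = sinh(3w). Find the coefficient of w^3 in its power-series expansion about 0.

f(0) = 0
f′(0) = 3
f′′(0) = 0
f′′′(0) = 27

9/2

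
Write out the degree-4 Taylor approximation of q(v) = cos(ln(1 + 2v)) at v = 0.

Plug the Maclaurin series of the inner function into that of the outer and collect terms.
q(0) = 1
q′(0) = 0
q′′(0) = -4
q′′′(0) = 24
q^(4)(0) = -160

-20*v^4/3 + 4*v^3 - 2*v^2 + 1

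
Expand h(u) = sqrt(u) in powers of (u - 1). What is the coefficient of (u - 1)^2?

Apply the Taylor formula c_k = f^(k)(a)/k!.
h(1) = 1
h′(1) = 1/2
h′′(1) = -1/4

-1/8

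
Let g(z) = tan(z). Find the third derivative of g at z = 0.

2

The coefficient of z^3 in the expansion is 1/3, so g′′′(0) = 3! * (1/3) = 2.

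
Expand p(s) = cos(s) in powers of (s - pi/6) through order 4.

Compute the successive derivatives at the expansion point and divide by k!.
p(pi/6) = sqrt(3)/2
p′(pi/6) = -1/2
p′′(pi/6) = -sqrt(3)/2
p′′′(pi/6) = 1/2
p^(4)(pi/6) = sqrt(3)/2
Dividing each by k! gives the coefficients c_0, ..., c_4.

sqrt(3)*(s - pi/6)^4/48 + (s - pi/6)^3/12 - sqrt(3)*(s - pi/6)^2/4 - (s - pi/6)/2 + sqrt(3)/2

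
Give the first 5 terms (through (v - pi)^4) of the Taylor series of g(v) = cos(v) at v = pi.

-(v - pi)^4/24 + (v - pi)^2/2 - 1

g(pi) = -1
g′(pi) = 0
g′′(pi) = 1
g′′′(pi) = 0
g^(4)(pi) = -1
The Taylor polynomial is Σ g^(k)(pi)/k! · (v - pi)^k.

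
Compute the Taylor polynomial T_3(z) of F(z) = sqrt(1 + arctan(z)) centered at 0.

-5*z^3/48 - z^2/8 + z/2 + 1

Let u equal the inner series; expand the outer function in u and truncate.
F(0) = 1
F′(0) = 1/2
F′′(0) = -1/4
F′′′(0) = -5/8
Dividing each by k! gives the coefficients c_0, ..., c_3.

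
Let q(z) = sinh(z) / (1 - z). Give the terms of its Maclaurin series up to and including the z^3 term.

7*z^3/6 + z^2 + z

Take the Cauchy product of the two expansions.
q(0) = 0
q′(0) = 1
q′′(0) = 2
q′′′(0) = 7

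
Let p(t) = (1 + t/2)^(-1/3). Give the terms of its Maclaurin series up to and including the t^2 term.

t^2/18 - t/6 + 1

p(0) = 1
p′(0) = -1/6
p′′(0) = 1/9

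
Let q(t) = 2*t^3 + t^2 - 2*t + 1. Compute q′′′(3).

The coefficient of (t - 3)^3 in the expansion is 2, so q′′′(3) = 3! * (2) = 12.

12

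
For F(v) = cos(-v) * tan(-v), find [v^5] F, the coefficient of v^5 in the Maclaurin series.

-1/120

Expand each factor separately, then convolve coefficients.
F(0) = 0
F′(0) = -1
F′′(0) = 0
F′′′(0) = 1
F^(4)(0) = 0
F^(5)(0) = -1
The Taylor polynomial is Σ F^(k)(0)/k! · v^k.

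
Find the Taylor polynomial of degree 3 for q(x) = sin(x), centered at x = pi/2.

1 - (x - pi/2)^2/2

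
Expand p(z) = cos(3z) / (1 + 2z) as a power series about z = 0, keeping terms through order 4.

Multiply the two series term by term and collect like powers.
p(0) = 1
p′(0) = -2
p′′(0) = -1
p′′′(0) = 6
p^(4)(0) = 33
Then c_k = p^(k)(0)/k! gives each Taylor coefficient.

11*z^4/8 + z^3 - z^2/2 - 2*z + 1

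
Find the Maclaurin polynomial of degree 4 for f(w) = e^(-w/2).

[w^0] = 1;  [w^1] = -1/2;  [w^2] = 1/8;  [w^3] = -1/48;  [w^4] = 1/384.

w^4/384 - w^3/48 + w^2/8 - w/2 + 1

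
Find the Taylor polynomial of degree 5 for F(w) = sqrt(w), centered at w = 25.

Use the known series and substitute for the argument.

7*(w - 25)^5/500000000 - (w - 25)^4/2000000 + (w - 25)^3/50000 - (w - 25)^2/1000 + (w - 25)/10 + 5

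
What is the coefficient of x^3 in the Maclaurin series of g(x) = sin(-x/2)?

1/48

Compute the successive derivatives at the expansion point and divide by k!.
g(0) = 0
g′(0) = -1/2
g′′(0) = 0
g′′′(0) = 1/8
So c_3 = g′′′(0)/3! = 1/48.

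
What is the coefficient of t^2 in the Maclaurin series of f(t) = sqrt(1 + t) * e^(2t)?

Multiply the two series term by term and collect like powers.
f(0) = 1
f′(0) = 5/2
f′′(0) = 23/4
So c_2 = f′′(0)/2! = 23/8.

23/8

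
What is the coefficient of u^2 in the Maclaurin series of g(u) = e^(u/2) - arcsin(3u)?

Add the two expansions coefficient-wise.
[u^0] = 1;  [u^1] = -5/2;  [u^2] = 1/8.

1/8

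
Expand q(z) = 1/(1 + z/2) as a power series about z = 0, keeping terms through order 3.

-z^3/8 + z^2/4 - z/2 + 1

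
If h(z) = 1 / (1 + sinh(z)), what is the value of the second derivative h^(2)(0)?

Use the geometric series for the reciprocal, then substitute.
The coefficient of z^2 in the expansion is 1, so h′′(0) = 2! * (1) = 2.

2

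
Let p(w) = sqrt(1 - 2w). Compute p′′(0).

-1

Use the known series and substitute for the argument.
From the series, [w^2] p = -1/2; multiply by 2! = 2 to get -1.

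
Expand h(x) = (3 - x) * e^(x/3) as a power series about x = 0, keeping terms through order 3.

Shift and add copies of the series according to the polynomial's terms.
h(0) = 3
h′(0) = 0
h′′(0) = -1/3
h′′′(0) = -2/9

-x^3/27 - x^2/6 + 3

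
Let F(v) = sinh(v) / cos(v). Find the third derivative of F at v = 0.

Write the quotient as an unknown series and match coefficients against numerator = denominator · series.
The coefficient of v^3 in the expansion is 2/3, so F′′′(0) = 3! * (2/3) = 4.

4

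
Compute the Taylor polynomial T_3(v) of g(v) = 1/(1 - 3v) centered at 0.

27*v^3 + 9*v^2 + 3*v + 1

g(0) = 1
g′(0) = 3
g′′(0) = 18
g′′′(0) = 162
Dividing each by k! gives the coefficients c_0, ..., c_3.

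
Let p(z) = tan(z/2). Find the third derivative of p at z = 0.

Apply the Taylor formula c_k = f^(k)(a)/k!.
The coefficient of z^3 in the expansion is 1/24, so p′′′(0) = 3! * (1/24) = 1/4.

1/4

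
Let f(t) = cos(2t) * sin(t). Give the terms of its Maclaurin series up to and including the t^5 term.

121*t^5/120 - 13*t^3/6 + t

Take the Cauchy product of the two expansions.
[t^0] = 0;  [t^1] = 1;  [t^2] = 0;  [t^3] = -13/6;  [t^4] = 0;  [t^5] = 121/120.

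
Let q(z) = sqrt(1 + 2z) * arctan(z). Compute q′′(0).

2

Take the Cauchy product of the two expansions.
The coefficient of z^2 in the expansion is 1, so q′′(0) = 2! * (1) = 2.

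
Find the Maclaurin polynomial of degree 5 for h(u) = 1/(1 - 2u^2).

4*u^4 + 2*u^2 + 1

[u^0] = 1;  [u^1] = 0;  [u^2] = 2;  [u^3] = 0;  [u^4] = 4;  [u^5] = 0.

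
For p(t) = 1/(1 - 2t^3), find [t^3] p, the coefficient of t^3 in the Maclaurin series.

Apply the Taylor formula c_k = f^(k)(a)/k!.
p(0) = 1
p′(0) = 0
p′′(0) = 0
p′′′(0) = 12

2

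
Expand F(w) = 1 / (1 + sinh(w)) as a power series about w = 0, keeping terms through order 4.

4*w^4/3 - 7*w^3/6 + w^2 - w + 1

Use the geometric series for the reciprocal, then substitute.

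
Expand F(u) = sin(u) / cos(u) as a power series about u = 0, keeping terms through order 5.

Write the quotient as an unknown series and match coefficients against numerator = denominator · series.
F(0) = 0
F′(0) = 1
F′′(0) = 0
F′′′(0) = 2
F^(4)(0) = 0
F^(5)(0) = 16

2*u^5/15 + u^3/3 + u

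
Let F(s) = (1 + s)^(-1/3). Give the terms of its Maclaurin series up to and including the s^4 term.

F(0) = 1
F′(0) = -1/3
F′′(0) = 4/9
F′′′(0) = -28/27
F^(4)(0) = 280/81
The Taylor polynomial is Σ F^(k)(0)/k! · s^k.

35*s^4/243 - 14*s^3/81 + 2*s^2/9 - s/3 + 1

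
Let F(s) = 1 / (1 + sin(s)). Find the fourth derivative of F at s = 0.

16

Use the geometric series for the reciprocal, then substitute.
The coefficient of s^4 in the expansion is 2/3, so F^(4)(0) = 4! * (2/3) = 16.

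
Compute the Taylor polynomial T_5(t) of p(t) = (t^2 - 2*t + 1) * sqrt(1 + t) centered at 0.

Multiply each power in the prefactor through the base expansion.
p(0) = 1
p′(0) = -3/2
p′′(0) = -1/4
p′′′(0) = 39/8
p^(4)(0) = -111/16
p^(5)(0) = 645/32
Dividing each by k! gives the coefficients c_0, ..., c_5.

43*t^5/256 - 37*t^4/128 + 13*t^3/16 - t^2/8 - 3*t/2 + 1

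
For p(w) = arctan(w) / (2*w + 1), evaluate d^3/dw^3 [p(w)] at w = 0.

22

Multiply the numerator's expansion by the denominator's geometric series.
The coefficient of w^3 in the expansion is 11/3, so p′′′(0) = 3! * (11/3) = 22.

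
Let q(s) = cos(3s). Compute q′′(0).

-9

The coefficient of s^2 in the expansion is -9/2, so q′′(0) = 2! * (-9/2) = -9.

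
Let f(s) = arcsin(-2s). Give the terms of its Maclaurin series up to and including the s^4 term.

-4*s^3/3 - 2*s

Use the known series and substitute for the argument.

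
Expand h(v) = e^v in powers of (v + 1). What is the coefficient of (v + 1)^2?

e^(-1)/2

h(-1) = e^(-1)
h′(-1) = e^(-1)
h′′(-1) = e^(-1)
Then c_k = h^(k)(-1)/k! gives each Taylor coefficient.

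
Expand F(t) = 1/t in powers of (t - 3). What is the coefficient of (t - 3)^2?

Use the known series and substitute for the argument.

1/27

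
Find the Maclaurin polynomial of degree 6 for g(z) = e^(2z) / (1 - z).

Multiply the numerator's expansion by the denominator's geometric series.
[z^0] = 1;  [z^1] = 3;  [z^2] = 5;  [z^3] = 19/3;  [z^4] = 7;  [z^5] = 109/15;  [z^6] = 331/45.

331*z^6/45 + 109*z^5/15 + 7*z^4 + 19*z^3/3 + 5*z^2 + 3*z + 1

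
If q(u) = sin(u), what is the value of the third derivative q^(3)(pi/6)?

The coefficient of (u - pi/6)^3 in the expansion is -sqrt(3)/12, so q′′′(pi/6) = 3! * (-sqrt(3)/12) = -sqrt(3)/2.

-sqrt(3)/2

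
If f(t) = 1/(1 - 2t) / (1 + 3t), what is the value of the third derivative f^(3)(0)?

Take the Cauchy product of the two expansions.
The coefficient of t^3 in the expansion is -13, so f′′′(0) = 3! * (-13) = -78.

-78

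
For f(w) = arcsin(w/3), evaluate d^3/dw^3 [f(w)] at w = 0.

The coefficient of w^3 in the expansion is 1/162, so f′′′(0) = 3! * (1/162) = 1/27.

1/27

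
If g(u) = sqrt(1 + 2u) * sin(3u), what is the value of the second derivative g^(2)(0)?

6

Write out both Maclaurin series and multiply, keeping only the needed powers.
The coefficient of u^2 in the expansion is 3, so g′′(0) = 2! * (3) = 6.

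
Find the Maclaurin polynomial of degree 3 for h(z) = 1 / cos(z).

Invert the denominator's series and multiply.
h(0) = 1
h′(0) = 0
h′′(0) = 1
h′′′(0) = 0
Dividing each by k! gives the coefficients c_0, ..., c_3.

z^2/2 + 1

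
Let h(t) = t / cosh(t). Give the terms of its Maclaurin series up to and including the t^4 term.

-t^3/2 + t

Divide the numerator series by the denominator series (power-series long division).
h(0) = 0
h′(0) = 1
h′′(0) = 0
h′′′(0) = -3
h^(4)(0) = 0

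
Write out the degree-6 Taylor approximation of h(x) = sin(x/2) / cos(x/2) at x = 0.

x^5/240 + x^3/24 + x/2

Write the quotient as an unknown series and match coefficients against numerator = denominator · series.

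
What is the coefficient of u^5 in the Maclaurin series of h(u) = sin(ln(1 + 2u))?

-8/3

Plug the Maclaurin series of the inner function into that of the outer and collect terms.
h(0) = 0
h′(0) = 2
h′′(0) = -4
h′′′(0) = 8
h^(4)(0) = 0
h^(5)(0) = -320
Dividing each by k! gives the coefficients c_0, ..., c_5.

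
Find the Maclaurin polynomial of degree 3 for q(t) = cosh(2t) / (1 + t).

-3*t^3 + 3*t^2 - t + 1

Multiply the two series term by term and collect like powers.
[t^0] = 1;  [t^1] = -1;  [t^2] = 3;  [t^3] = -3.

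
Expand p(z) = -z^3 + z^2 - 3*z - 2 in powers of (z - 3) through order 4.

-(z - 3)^3 - 8*(z - 3)^2 - 24*(z - 3) - 29

p(3) = -29
p′(3) = -24
p′′(3) = -16
p′′′(3) = -6
p^(4)(3) = 0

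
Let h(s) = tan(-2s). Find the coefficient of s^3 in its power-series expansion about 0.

h(0) = 0
h′(0) = -2
h′′(0) = 0
h′′′(0) = -16
The Taylor polynomial is Σ h^(k)(0)/k! · s^k.

-8/3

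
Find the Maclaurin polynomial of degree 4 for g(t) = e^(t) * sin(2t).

Write out both Maclaurin series and multiply, keeping only the needed powers.
g(0) = 0
g′(0) = 2
g′′(0) = 4
g′′′(0) = -2
g^(4)(0) = -24
Then c_k = g^(k)(0)/k! gives each Taylor coefficient.

-t^4 - t^3/3 + 2*t^2 + 2*t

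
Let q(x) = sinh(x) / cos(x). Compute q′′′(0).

4

Write the quotient as an unknown series and match coefficients against numerator = denominator · series.
The coefficient of x^3 in the expansion is 2/3, so q′′′(0) = 3! * (2/3) = 4.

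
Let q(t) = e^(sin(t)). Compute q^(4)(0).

-3

Let u equal the inner series; expand the outer function in u and truncate.
From the series, [t^4] q = -1/8; multiply by 4! = 24 to get -3.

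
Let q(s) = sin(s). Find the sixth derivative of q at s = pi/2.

The coefficient of (s - pi/2)^6 in the expansion is -1/720, so q^(6)(pi/2) = 6! * (-1/720) = -1.

-1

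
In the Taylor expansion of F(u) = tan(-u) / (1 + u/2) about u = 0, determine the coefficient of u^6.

67/480

Take the Cauchy product of the two expansions.
[u^0] = 0;  [u^1] = -1;  [u^2] = 1/2;  [u^3] = -7/12;  [u^4] = 7/24;  [u^5] = -67/240;  [u^6] = 67/480.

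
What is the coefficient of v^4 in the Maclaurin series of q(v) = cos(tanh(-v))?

Let u equal the inner series; expand the outer function in u and truncate.
[v^0] = 1;  [v^1] = 0;  [v^2] = -1/2;  [v^3] = 0;  [v^4] = 3/8.
So c_4 = q^(4)(0)/4! = 3/8.

3/8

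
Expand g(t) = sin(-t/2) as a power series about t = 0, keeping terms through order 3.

t^3/48 - t/2

[t^0] = 0;  [t^1] = -1/2;  [t^2] = 0;  [t^3] = 1/48.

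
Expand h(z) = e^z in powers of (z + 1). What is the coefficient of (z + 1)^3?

h(-1) = e^(-1)
h′(-1) = e^(-1)
h′′(-1) = e^(-1)
h′′′(-1) = e^(-1)
So c_3 = h′′′(-1)/3! = e^(-1)/6.

e^(-1)/6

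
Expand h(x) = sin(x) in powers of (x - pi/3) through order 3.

-(x - pi/3)^3/12 - sqrt(3)*(x - pi/3)^2/4 + (x - pi/3)/2 + sqrt(3)/2

Apply the Taylor formula c_k = f^(k)(a)/k!.
h(pi/3) = sqrt(3)/2
h′(pi/3) = 1/2
h′′(pi/3) = -sqrt(3)/2
h′′′(pi/3) = -1/2
The Taylor polynomial is Σ h^(k)(pi/3)/k! · (x - pi/3)^k.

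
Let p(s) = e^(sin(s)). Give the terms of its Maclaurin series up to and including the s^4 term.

-s^4/8 + s^2/2 + s + 1

Compose series: expand the inner function first, then feed it into the outer expansion.
[s^0] = 1;  [s^1] = 1;  [s^2] = 1/2;  [s^3] = 0;  [s^4] = -1/8.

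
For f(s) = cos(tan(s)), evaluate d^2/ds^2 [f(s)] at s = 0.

-1

Plug the Maclaurin series of the inner function into that of the outer and collect terms.
From the series, [s^2] f = -1/2; multiply by 2! = 2 to get -1.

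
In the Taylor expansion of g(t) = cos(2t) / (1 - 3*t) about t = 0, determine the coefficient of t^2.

7

Multiply the numerator's expansion by the denominator's geometric series.
g(0) = 1
g′(0) = 3
g′′(0) = 14
So c_2 = g′′(0)/2! = 7.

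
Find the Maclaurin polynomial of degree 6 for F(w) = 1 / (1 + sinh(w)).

77*w^6/45 - 181*w^5/120 + 4*w^4/3 - 7*w^3/6 + w^2 - w + 1

Write 1/(1+u) = 1 - u + u^2 - u^3 + ... and substitute the series for u.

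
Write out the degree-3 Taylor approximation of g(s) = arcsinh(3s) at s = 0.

[s^0] = 0;  [s^1] = 3;  [s^2] = 0;  [s^3] = -9/2.

-9*s^3/2 + 3*s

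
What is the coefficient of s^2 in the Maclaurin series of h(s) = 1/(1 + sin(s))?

Plug the Maclaurin series of the inner function into that of the outer and collect terms.
h(0) = 1
h′(0) = -1
h′′(0) = 2
So c_2 = h′′(0)/2! = 1.

1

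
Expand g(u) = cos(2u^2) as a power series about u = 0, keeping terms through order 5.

1 - 2*u^4

g(0) = 1
g′(0) = 0
g′′(0) = 0
g′′′(0) = 0
g^(4)(0) = -48
g^(5)(0) = 0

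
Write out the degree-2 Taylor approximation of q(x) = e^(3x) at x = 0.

9*x^2/2 + 3*x + 1

q(0) = 1
q′(0) = 3
q′′(0) = 9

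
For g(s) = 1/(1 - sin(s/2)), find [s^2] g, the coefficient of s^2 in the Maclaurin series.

1/4

Plug the Maclaurin series of the inner function into that of the outer and collect terms.
g(0) = 1
g′(0) = 1/2
g′′(0) = 1/2
So c_2 = g′′(0)/2! = 1/4.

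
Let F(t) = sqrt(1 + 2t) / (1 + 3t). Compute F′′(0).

11

Expand each factor separately, then convolve coefficients.
The coefficient of t^2 in the expansion is 11/2, so F′′(0) = 2! * (11/2) = 11.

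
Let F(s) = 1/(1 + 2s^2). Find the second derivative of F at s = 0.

-4

The coefficient of s^2 in the expansion is -2, so F′′(0) = 2! * (-2) = -4.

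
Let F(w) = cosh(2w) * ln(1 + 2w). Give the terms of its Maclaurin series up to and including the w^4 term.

-8*w^4 + 20*w^3/3 - 2*w^2 + 2*w

Multiply the two series term by term and collect like powers.
F(0) = 0
F′(0) = 2
F′′(0) = -4
F′′′(0) = 40
F^(4)(0) = -192
Then c_k = F^(k)(0)/k! gives each Taylor coefficient.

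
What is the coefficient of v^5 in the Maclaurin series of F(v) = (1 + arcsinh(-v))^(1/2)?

Plug the Maclaurin series of the inner function into that of the outer and collect terms.
[v^0] = 1;  [v^1] = -1/2;  [v^2] = -1/8;  [v^3] = 1/48;  [v^4] = 1/384;  [v^5] = -43/1280.
So c_5 = F^(5)(0)/5! = -43/1280.

-43/1280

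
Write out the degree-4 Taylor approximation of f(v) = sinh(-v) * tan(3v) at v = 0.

Write out both Maclaurin series and multiply, keeping only the needed powers.
f(0) = 0
f′(0) = 0
f′′(0) = -6
f′′′(0) = 0
f^(4)(0) = -228
Dividing each by k! gives the coefficients c_0, ..., c_4.

-19*v^4/2 - 3*v^2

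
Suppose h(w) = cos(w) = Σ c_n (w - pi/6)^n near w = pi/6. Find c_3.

1/12

h(pi/6) = sqrt(3)/2
h′(pi/6) = -1/2
h′′(pi/6) = -sqrt(3)/2
h′′′(pi/6) = 1/2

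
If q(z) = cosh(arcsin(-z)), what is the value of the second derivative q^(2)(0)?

1

Let u equal the inner series; expand the outer function in u and truncate.
The coefficient of z^2 in the expansion is 1/2, so q′′(0) = 2! * (1/2) = 1.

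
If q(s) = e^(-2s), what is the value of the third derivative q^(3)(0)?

From the series, [s^3] q = -4/3; multiply by 3! = 6 to get -8.

-8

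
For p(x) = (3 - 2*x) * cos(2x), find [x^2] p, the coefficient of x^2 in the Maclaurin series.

-6

Multiply each power in the prefactor through the base expansion.
[x^0] = 3;  [x^1] = -2;  [x^2] = -6.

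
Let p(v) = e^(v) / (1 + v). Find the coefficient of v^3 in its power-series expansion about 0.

-1/3

Take the Cauchy product of the two expansions.
p(0) = 1
p′(0) = 0
p′′(0) = 1
p′′′(0) = -2
So c_3 = p′′′(0)/3! = -1/3.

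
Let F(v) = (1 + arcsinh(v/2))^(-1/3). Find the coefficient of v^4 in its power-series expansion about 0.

Substitute the inner expansion into the outer series and collect powers.

17/3888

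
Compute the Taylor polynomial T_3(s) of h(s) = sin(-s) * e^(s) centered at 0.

Multiply the two series term by term and collect like powers.

-s^3/3 - s^2 - s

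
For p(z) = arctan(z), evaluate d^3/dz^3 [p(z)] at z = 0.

The coefficient of z^3 in the expansion is -1/3, so p′′′(0) = 3! * (-1/3) = -2.

-2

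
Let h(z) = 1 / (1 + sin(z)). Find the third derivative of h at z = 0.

Expand as Σ (-1)^k u^k with u equal to the inner function's series.
From the series, [z^3] h = -5/6; multiply by 3! = 6 to get -5.

-5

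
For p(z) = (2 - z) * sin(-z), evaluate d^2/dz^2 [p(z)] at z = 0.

2

Multiply each power in the prefactor through the base expansion.
From the series, [z^2] p = 1; multiply by 2! = 2 to get 2.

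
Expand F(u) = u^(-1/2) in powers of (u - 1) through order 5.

-63*(u - 1)^5/256 + 35*(u - 1)^4/128 - 5*(u - 1)^3/16 + 3*(u - 1)^2/8 - (u - 1)/2 + 1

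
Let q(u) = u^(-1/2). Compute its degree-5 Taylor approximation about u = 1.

q(1) = 1
q′(1) = -1/2
q′′(1) = 3/4
q′′′(1) = -15/8
q^(4)(1) = 105/16
q^(5)(1) = -945/32
Then c_k = q^(k)(1)/k! gives each Taylor coefficient.

-63*(u - 1)^5/256 + 35*(u - 1)^4/128 - 5*(u - 1)^3/16 + 3*(u - 1)^2/8 - (u - 1)/2 + 1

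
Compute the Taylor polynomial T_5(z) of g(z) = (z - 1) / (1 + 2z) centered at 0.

48*z^5 - 24*z^4 + 12*z^3 - 6*z^2 + 3*z - 1

Distribute the polynomial across the series and collect like powers.
g(0) = -1
g′(0) = 3
g′′(0) = -12
g′′′(0) = 72
g^(4)(0) = -576
g^(5)(0) = 5760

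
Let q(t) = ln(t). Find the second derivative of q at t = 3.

-1/9

Differentiate repeatedly and evaluate at the center.
From the series, [(t - 3)^2] q = -1/18; multiply by 2! = 2 to get -1/9.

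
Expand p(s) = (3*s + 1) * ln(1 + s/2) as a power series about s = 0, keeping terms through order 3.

-s^3/3 + 11*s^2/8 + s/2

Shift and add copies of the series according to the polynomial's terms.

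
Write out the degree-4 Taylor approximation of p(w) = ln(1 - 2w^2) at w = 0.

-2*w^4 - 2*w^2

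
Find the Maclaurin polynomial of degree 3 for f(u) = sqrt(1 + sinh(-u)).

Let u equal the inner series; expand the outer function in u and truncate.
f(0) = 1
f′(0) = -1/2
f′′(0) = -1/4
f′′′(0) = -7/8

-7*u^3/48 - u^2/8 - u/2 + 1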